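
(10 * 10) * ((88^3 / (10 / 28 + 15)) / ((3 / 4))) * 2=1526497280 / 129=11833312.25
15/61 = 0.25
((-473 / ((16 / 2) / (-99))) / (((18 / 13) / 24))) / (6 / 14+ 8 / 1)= 1420419 / 118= 12037.45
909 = 909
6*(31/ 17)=186/ 17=10.94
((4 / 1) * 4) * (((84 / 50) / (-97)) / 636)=-56 / 128525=-0.00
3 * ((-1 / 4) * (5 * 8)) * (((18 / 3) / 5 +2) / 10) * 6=-288 / 5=-57.60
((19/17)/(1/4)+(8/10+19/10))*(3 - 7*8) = -380.04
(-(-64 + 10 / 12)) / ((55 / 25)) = 1895 / 66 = 28.71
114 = 114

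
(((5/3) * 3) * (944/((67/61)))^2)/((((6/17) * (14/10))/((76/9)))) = 53552060454400/848421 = 63119678.15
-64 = -64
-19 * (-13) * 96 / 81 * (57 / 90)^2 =713336 / 6075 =117.42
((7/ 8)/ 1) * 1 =7/ 8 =0.88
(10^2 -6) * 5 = 470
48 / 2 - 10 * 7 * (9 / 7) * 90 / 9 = -876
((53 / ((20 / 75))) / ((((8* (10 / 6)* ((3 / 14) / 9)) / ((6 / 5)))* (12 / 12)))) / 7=4293 / 40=107.32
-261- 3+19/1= -245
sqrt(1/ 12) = 0.29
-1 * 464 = -464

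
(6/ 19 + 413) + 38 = 8575/ 19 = 451.32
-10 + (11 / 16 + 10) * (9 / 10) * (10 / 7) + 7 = 1203 / 112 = 10.74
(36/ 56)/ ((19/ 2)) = 0.07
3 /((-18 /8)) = -4 /3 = -1.33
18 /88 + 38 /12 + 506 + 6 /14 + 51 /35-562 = -234433 /4620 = -50.74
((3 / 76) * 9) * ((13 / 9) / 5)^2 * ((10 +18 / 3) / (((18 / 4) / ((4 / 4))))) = 1352 / 12825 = 0.11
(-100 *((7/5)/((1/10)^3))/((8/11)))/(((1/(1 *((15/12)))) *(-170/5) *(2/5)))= 1203125/68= 17693.01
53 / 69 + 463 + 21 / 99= 117387 / 253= 463.98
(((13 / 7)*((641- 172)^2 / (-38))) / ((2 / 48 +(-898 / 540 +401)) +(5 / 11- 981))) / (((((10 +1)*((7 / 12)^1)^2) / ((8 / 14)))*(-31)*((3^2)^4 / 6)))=-11491840 / 137951914653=-0.00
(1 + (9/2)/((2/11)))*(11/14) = 20.23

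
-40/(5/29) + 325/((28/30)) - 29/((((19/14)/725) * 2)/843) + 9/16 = -13895426299/2128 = -6529805.59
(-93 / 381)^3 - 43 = -88110260 / 2048383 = -43.01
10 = 10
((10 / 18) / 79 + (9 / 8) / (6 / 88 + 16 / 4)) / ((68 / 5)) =360895 / 17308584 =0.02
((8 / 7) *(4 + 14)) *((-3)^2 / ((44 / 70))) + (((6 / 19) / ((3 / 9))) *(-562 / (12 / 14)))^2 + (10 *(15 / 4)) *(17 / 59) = 386142.48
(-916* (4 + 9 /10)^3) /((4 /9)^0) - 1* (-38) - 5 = -26933371 /250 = -107733.48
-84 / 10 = -42 / 5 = -8.40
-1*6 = -6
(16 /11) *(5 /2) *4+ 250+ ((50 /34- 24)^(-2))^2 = 62616399436841 /236694289931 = 264.55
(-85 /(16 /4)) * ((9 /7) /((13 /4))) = -765 /91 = -8.41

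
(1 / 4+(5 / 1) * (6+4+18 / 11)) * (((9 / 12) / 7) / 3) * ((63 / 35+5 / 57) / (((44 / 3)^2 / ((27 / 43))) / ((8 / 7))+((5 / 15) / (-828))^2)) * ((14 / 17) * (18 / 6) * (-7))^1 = -7467850038852 / 32858216214725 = -0.23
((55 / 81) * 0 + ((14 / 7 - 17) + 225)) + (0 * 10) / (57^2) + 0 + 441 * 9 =4179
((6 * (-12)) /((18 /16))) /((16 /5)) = -20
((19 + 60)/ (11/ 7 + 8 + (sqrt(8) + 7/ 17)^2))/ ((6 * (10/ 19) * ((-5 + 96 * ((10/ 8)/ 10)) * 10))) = 1556868721/ 75953259120 - 361346237 * sqrt(2)/ 189883147800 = 0.02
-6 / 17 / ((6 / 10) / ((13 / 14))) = -65 / 119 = -0.55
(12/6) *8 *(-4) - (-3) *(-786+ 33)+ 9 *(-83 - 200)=-4870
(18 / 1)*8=144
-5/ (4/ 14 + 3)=-35/ 23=-1.52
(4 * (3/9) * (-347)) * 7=-9716/3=-3238.67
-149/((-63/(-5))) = -11.83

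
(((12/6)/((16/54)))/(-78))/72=-1/832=-0.00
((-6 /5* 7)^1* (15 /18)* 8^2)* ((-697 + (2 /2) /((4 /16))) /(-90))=-17248 /5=-3449.60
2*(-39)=-78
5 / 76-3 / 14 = -79 / 532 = -0.15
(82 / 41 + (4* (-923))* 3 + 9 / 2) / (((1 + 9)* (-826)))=22139 / 16520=1.34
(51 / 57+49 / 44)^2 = 2819041 / 698896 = 4.03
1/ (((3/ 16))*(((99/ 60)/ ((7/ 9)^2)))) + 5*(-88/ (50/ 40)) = -2807008/ 8019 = -350.04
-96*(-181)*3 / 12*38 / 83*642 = 1276821.98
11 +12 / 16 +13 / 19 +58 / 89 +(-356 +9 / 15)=-11577063 / 33820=-342.31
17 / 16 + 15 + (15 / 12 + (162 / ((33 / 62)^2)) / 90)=229089 / 9680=23.67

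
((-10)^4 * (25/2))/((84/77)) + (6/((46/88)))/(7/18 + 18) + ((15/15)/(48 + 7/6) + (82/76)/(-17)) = 498718263739679/4352428230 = 114583.91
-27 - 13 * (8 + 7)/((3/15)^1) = -1002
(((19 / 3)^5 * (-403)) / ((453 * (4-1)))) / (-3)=997867897 / 990711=1007.22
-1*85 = -85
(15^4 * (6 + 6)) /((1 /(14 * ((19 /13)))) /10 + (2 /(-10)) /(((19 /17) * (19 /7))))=-6140610000 /617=-9952366.29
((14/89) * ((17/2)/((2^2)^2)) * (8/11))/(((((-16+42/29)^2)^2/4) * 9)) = 84166439/139715635157208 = 0.00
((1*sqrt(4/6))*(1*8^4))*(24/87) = 922.58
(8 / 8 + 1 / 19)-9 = -151 / 19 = -7.95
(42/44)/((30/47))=329/220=1.50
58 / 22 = 29 / 11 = 2.64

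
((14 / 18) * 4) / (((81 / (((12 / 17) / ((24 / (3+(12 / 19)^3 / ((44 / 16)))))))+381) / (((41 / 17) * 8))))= 714083552 / 15129569475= 0.05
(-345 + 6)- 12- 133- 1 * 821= -1305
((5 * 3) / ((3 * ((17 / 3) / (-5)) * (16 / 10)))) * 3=-1125 / 136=-8.27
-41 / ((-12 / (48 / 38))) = 82 / 19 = 4.32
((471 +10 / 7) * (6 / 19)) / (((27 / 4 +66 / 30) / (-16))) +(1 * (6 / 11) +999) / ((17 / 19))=3786056055 / 4451909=850.43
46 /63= 0.73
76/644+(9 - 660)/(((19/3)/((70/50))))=-2199226/15295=-143.79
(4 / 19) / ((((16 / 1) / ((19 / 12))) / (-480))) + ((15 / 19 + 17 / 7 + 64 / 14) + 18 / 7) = 48 / 133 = 0.36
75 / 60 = 5 / 4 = 1.25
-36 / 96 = -3 / 8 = -0.38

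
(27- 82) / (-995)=11 / 199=0.06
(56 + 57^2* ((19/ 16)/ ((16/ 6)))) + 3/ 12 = 192393/ 128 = 1503.07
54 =54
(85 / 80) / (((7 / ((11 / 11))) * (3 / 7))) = 0.35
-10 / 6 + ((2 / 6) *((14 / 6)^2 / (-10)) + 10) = 2201 / 270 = 8.15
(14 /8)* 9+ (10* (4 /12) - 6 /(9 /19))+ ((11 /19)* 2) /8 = 374 /57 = 6.56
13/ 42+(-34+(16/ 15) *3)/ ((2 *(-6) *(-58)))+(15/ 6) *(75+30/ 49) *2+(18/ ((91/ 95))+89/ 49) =147390167/ 369460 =398.93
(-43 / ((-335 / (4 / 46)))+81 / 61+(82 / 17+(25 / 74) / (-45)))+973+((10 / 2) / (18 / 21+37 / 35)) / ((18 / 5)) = 289685180934 / 295633145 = 979.88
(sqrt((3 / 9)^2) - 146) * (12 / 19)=-92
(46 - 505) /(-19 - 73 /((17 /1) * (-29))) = 24.35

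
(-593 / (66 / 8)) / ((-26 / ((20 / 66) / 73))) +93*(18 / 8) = 865054297 / 4133844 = 209.26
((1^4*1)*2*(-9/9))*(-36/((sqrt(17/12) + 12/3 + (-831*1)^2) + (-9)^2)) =596718144/5723902767775- 144*sqrt(51)/5723902767775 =0.00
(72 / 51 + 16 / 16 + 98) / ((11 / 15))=25605 / 187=136.93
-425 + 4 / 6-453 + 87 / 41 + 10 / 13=-1398233 / 1599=-874.44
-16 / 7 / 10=-8 / 35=-0.23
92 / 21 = 4.38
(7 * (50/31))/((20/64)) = 1120/31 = 36.13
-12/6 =-2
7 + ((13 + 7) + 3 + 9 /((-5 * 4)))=591 /20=29.55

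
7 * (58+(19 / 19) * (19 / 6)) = 2569 / 6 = 428.17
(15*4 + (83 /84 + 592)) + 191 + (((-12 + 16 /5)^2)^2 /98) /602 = 93371097413 /110617500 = 844.09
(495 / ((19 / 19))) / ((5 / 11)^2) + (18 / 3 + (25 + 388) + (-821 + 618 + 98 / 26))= 2615.57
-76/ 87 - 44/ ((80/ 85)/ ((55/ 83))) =-920027/ 28884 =-31.85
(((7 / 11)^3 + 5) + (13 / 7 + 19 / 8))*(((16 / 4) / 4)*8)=707335 / 9317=75.92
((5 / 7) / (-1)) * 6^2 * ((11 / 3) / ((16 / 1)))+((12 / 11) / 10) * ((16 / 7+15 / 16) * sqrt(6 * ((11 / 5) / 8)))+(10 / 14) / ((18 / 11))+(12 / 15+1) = -4607 / 1260+1083 * sqrt(165) / 30800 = -3.20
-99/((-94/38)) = 1881/47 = 40.02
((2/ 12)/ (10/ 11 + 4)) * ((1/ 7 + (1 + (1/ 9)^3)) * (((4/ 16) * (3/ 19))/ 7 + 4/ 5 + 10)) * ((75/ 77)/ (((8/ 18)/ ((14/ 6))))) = 2.15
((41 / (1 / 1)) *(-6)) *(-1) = 246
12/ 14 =6/ 7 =0.86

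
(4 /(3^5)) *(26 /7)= 104 /1701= 0.06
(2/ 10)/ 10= 0.02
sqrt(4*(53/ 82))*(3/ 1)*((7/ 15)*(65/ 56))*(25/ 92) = 325*sqrt(4346)/ 30176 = 0.71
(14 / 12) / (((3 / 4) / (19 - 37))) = -28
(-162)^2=26244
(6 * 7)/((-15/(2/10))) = -14/25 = -0.56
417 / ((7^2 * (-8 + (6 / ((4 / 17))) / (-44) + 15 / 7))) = -36696 / 27755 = -1.32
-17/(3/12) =-68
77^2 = 5929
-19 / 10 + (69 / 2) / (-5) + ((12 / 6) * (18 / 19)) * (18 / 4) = -26 / 95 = -0.27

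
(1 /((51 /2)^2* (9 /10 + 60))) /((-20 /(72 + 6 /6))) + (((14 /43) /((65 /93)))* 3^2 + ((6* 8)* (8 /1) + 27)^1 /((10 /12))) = 2202107911838 /4427305155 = 497.39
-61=-61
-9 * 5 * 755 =-33975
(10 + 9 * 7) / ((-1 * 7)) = -73 / 7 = -10.43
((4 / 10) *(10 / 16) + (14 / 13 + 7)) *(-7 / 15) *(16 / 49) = -1732 / 1365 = -1.27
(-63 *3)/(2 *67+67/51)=-1.40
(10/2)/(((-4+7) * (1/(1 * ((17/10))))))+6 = 53/6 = 8.83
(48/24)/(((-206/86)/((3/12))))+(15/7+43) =44.93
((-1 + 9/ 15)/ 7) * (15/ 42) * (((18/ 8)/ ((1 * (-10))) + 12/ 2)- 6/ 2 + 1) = -151/ 1960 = -0.08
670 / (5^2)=134 / 5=26.80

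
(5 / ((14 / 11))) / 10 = 11 / 28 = 0.39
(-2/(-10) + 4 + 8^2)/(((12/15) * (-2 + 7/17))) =-5797/108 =-53.68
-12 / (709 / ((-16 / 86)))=96 / 30487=0.00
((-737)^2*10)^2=29503256256100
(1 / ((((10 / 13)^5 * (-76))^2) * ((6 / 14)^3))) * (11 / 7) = 74305727106611 / 1559520000000000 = 0.05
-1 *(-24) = 24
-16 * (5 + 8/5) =-528/5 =-105.60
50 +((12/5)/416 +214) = 137283/520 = 264.01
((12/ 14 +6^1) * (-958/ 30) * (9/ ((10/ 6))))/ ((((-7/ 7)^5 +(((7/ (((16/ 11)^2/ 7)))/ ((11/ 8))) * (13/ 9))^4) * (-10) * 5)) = 0.00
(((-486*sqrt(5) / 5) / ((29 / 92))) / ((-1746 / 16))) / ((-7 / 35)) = -39744*sqrt(5) / 2813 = -31.59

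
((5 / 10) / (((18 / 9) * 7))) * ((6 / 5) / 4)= 3 / 280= 0.01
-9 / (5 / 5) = -9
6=6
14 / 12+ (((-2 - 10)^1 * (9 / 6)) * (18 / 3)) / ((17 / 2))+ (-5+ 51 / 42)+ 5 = -10.32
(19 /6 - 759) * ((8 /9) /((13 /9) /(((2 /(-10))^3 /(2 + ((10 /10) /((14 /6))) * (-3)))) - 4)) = 126980 /25131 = 5.05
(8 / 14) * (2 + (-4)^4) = 147.43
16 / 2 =8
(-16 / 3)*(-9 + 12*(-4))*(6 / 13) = 1824 / 13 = 140.31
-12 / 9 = -4 / 3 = -1.33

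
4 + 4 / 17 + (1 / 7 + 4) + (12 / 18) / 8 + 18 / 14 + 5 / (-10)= 13205 / 1428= 9.25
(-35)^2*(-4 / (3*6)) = -2450 / 9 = -272.22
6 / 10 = 3 / 5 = 0.60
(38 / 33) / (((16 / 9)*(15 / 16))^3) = 342 / 1375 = 0.25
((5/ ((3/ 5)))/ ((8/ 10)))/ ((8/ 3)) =125/ 32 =3.91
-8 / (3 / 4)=-32 / 3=-10.67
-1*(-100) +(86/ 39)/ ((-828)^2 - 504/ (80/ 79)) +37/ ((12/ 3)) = 116759261549/ 1068734628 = 109.25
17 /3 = 5.67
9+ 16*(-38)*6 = -3639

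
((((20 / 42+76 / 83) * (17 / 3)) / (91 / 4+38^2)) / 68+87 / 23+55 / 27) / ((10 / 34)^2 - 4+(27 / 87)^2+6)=748548797906957 / 280760116366611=2.67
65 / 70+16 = 16.93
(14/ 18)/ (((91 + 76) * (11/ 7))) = 49/ 16533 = 0.00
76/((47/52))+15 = 4657/47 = 99.09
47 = 47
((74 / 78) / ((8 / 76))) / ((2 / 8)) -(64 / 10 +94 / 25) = 25244 / 975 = 25.89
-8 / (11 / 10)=-80 / 11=-7.27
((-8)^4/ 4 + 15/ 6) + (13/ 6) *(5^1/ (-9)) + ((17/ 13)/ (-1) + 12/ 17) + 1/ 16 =97835599/ 95472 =1024.76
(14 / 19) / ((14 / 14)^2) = 14 / 19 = 0.74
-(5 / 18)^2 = -25 / 324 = -0.08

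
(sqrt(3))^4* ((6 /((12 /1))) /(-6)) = -3 /4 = -0.75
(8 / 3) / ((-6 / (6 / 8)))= -1 / 3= -0.33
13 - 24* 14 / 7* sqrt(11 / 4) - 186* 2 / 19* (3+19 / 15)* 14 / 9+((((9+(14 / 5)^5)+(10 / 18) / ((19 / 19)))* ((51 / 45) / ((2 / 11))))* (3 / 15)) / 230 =-1068929972851 / 9217968750 - 24* sqrt(11) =-195.56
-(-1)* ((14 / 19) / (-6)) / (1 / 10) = -70 / 57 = -1.23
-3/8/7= -3/56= -0.05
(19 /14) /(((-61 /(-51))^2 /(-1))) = -49419 /52094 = -0.95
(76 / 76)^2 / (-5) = -1 / 5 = -0.20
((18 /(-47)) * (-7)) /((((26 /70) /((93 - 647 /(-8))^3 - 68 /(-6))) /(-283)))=-1679489742147105 /156416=-10737327013.52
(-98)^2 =9604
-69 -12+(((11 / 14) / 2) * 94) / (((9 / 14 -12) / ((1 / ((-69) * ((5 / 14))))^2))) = -1533024307 / 18924975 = -81.01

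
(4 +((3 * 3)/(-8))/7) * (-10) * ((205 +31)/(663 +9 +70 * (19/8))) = -253700/23471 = -10.81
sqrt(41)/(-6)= -sqrt(41)/6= -1.07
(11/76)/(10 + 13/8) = 22/1767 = 0.01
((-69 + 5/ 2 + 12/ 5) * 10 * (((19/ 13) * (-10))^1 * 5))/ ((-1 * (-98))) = 304475/ 637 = 477.98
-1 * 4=-4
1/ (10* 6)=1/ 60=0.02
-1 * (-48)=48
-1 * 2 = -2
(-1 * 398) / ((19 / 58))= -1214.95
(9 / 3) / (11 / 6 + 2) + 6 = 156 / 23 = 6.78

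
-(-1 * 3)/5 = 3/5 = 0.60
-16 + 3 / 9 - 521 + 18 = -1556 / 3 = -518.67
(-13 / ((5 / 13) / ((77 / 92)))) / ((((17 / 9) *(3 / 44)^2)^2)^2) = -45702383508733952 / 9604915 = -4758228834.79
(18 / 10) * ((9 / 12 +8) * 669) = 42147 / 4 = 10536.75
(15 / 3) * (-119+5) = -570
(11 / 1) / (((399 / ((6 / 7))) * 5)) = 22 / 4655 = 0.00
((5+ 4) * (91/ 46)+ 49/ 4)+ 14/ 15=42763/ 1380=30.99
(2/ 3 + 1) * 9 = 15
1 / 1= 1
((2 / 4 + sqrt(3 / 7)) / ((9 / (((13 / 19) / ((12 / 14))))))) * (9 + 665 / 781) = 350077 / 801306 + 50011 * sqrt(21) / 400653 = 1.01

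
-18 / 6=-3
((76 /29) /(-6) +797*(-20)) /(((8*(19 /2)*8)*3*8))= -693409 /634752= -1.09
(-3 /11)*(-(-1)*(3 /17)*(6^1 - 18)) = 108 /187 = 0.58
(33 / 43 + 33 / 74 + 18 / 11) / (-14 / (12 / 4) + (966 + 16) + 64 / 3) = 299241 / 104865992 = 0.00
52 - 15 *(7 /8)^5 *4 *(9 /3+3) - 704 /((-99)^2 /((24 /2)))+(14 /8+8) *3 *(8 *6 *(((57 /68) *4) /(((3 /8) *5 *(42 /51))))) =124122153703 /42577920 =2915.18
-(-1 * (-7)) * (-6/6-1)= 14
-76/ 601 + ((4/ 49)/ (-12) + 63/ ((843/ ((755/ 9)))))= 50776584/ 8275169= 6.14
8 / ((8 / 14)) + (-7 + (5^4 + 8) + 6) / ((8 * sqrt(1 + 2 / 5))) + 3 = 17 + 79 * sqrt(35) / 7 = 83.77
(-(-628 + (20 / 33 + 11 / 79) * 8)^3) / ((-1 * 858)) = -2132273897176959904 / 7601168950947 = -280519.21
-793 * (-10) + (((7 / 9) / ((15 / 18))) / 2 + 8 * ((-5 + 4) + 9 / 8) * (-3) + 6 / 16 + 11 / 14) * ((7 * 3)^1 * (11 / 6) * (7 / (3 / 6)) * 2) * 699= -20527373 / 20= -1026368.65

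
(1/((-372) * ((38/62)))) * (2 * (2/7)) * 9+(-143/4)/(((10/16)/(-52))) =1977961/665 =2974.38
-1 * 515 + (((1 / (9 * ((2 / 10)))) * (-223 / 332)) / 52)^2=-12432974965415 / 24141701376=-515.00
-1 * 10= -10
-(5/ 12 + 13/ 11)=-211/ 132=-1.60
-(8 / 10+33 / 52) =-373 / 260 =-1.43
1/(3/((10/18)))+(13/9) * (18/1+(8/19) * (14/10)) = 69349/2565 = 27.04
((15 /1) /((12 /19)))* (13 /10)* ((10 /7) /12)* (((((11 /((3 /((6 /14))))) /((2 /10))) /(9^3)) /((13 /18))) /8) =5225 /762048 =0.01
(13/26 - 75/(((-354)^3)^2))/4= 327995829592391/2623966636739328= 0.12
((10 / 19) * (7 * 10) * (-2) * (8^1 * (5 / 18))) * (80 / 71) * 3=-2240000 / 4047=-553.50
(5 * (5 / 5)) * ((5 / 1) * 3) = 75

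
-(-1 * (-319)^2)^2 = -10355301121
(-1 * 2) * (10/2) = -10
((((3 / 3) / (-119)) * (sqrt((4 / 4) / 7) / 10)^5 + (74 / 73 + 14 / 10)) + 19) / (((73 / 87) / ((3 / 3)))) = 679992 / 26645-87 * sqrt(7) / 297964100000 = 25.52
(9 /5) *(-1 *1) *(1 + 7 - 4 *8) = 216 /5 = 43.20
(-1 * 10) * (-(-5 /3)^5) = -31250 /243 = -128.60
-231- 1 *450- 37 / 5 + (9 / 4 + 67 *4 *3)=2357 / 20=117.85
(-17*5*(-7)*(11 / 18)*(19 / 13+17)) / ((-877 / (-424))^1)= 111003200 / 34203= 3245.42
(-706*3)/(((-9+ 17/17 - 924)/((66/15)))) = 11649/1165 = 10.00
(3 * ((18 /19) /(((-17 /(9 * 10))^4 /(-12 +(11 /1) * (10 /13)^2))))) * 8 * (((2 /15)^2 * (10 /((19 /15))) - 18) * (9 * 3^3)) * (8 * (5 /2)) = 43377503483289600000 /5095532689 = 8512849613.73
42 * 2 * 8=672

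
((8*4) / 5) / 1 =32 / 5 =6.40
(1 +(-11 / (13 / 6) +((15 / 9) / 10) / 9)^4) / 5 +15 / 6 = 133.64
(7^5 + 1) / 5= 16808 / 5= 3361.60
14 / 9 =1.56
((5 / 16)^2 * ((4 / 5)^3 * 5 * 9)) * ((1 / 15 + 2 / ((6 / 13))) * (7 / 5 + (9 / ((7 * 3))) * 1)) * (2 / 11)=576 / 175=3.29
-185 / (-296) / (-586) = -5 / 4688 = -0.00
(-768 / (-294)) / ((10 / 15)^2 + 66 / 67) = 38592 / 21119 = 1.83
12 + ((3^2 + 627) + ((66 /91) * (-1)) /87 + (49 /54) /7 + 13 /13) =92503679 /142506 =649.12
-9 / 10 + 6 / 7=-3 / 70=-0.04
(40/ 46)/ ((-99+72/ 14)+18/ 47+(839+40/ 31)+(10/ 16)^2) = 13054720/ 11217761641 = 0.00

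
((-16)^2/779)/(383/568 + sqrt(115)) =-55691264/28788000309 + 82591744 *sqrt(115)/28788000309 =0.03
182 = 182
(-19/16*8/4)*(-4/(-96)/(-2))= 19/384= 0.05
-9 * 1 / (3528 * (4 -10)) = 1 / 2352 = 0.00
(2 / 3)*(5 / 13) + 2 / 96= 173 / 624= 0.28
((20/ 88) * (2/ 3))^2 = 25/ 1089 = 0.02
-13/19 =-0.68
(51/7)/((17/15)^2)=675/119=5.67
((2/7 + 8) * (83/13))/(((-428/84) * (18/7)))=-16849/4173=-4.04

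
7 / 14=1 / 2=0.50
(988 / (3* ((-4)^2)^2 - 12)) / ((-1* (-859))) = 247 / 162351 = 0.00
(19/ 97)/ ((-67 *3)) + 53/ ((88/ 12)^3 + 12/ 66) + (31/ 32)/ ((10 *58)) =2862804410857/ 21201992373120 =0.14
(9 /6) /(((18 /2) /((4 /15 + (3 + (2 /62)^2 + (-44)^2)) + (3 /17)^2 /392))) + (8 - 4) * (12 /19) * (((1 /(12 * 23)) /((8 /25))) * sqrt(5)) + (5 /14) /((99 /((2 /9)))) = 25 * sqrt(5) /874 + 313525314171493 /970029632880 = 323.28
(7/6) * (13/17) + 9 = 1009/102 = 9.89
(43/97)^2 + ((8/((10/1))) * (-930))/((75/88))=-205295791/235225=-872.76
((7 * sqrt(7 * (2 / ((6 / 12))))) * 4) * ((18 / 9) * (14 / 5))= 1568 * sqrt(7) / 5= 829.71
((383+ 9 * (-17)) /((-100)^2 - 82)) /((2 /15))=575 /3306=0.17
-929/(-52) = 929/52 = 17.87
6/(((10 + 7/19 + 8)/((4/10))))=228/1745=0.13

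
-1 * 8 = -8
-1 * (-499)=499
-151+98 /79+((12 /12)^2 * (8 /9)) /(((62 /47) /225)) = 4539 /2449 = 1.85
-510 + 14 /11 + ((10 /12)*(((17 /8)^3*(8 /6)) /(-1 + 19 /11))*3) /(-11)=-34652039 /67584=-512.73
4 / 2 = 2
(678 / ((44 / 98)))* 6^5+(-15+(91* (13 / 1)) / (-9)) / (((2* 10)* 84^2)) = 82026298038191 / 6985440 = 11742466.91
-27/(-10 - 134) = 3/16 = 0.19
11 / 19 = 0.58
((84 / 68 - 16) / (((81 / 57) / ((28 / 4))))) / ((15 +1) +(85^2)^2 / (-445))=424441 / 684480537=0.00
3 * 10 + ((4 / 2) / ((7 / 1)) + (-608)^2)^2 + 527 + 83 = 6695932553860 / 49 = 136651684772.65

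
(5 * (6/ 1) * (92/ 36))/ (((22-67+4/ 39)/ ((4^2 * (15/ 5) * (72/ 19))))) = -10333440/ 33269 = -310.60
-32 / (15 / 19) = -608 / 15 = -40.53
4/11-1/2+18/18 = 19/22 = 0.86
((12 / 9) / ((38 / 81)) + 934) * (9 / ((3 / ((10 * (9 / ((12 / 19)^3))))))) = 4016125 / 4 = 1004031.25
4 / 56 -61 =-853 / 14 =-60.93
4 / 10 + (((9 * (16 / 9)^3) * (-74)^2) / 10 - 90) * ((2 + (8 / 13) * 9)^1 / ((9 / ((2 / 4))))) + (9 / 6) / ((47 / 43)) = 51495595529 / 4454190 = 11561.16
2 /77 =0.03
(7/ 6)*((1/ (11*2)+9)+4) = 2009/ 132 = 15.22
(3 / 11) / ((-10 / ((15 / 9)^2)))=-5 / 66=-0.08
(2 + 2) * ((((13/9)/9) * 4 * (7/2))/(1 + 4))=728/405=1.80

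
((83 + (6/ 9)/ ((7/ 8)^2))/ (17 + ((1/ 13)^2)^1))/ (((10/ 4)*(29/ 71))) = 147935671/ 30629655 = 4.83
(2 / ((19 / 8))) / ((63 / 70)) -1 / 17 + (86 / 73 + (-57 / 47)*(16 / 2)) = -76272503 / 9973917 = -7.65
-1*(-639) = 639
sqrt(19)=4.36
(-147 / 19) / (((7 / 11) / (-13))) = 3003 / 19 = 158.05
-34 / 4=-17 / 2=-8.50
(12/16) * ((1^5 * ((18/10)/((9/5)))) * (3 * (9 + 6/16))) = 675/32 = 21.09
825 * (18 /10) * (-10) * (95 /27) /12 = -26125 /6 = -4354.17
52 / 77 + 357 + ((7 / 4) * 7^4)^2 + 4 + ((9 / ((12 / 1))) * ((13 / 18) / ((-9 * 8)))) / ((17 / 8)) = 9983727246461 / 565488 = 17655064.73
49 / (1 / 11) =539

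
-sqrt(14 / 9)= -sqrt(14) / 3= -1.25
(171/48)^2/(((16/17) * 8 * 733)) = 55233/24018944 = 0.00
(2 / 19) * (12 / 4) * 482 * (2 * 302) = 1746768 / 19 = 91935.16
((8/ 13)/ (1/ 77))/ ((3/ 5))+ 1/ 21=7191/ 91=79.02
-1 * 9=-9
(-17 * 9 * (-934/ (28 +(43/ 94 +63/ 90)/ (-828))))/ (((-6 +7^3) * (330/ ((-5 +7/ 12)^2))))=72321011193/ 80782469504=0.90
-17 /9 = -1.89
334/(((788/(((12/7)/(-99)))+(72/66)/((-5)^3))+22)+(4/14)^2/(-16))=-90013000/12258211227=-0.01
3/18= 1/6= 0.17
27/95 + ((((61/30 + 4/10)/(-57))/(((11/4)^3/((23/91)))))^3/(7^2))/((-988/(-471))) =1273411081908048318701162759/4480520473401589125392758875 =0.28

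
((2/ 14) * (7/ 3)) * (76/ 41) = 0.62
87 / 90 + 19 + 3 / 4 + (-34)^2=70603 / 60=1176.72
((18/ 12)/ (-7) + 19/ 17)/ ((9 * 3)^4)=215/ 126482958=0.00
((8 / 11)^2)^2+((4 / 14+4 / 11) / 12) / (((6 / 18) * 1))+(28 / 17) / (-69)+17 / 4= 2244806897 / 480869004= 4.67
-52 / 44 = -13 / 11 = -1.18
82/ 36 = 41/ 18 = 2.28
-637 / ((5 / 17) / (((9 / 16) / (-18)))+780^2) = -1547 / 1477520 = -0.00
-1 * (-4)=4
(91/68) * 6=273/34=8.03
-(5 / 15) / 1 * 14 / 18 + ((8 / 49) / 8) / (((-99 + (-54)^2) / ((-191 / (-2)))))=-214145 / 828198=-0.26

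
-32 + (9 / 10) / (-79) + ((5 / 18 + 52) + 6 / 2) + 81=370667 / 3555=104.27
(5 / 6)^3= 125 / 216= 0.58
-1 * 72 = -72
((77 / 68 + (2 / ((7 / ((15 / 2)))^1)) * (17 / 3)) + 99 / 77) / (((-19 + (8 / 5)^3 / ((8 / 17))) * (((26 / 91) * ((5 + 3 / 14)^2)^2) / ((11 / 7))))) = -594333250 / 56484101349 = -0.01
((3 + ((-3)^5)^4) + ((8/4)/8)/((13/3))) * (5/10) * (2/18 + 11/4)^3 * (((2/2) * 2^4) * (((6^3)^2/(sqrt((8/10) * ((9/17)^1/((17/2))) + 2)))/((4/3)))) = 10104394379878772847 * sqrt(14810)/77012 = 15967223918742241.91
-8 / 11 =-0.73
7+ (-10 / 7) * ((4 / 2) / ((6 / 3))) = 39 / 7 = 5.57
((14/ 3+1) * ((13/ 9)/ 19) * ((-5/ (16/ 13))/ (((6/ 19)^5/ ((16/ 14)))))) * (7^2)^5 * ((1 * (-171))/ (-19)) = -1619179109490.14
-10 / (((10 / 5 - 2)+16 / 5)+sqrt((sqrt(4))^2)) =-25 / 13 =-1.92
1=1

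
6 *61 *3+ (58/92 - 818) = 12909/46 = 280.63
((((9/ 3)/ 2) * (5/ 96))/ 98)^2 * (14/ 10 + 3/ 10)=85/ 78675968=0.00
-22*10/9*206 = -45320/9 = -5035.56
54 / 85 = 0.64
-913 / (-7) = 913 / 7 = 130.43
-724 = -724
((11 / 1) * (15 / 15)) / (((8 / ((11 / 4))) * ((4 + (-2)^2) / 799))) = 96679 / 256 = 377.65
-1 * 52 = -52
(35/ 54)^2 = 1225/ 2916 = 0.42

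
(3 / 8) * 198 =297 / 4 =74.25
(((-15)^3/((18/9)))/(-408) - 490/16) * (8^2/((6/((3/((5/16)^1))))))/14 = -23056/119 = -193.75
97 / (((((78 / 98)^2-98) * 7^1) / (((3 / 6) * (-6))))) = 99813 / 233777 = 0.43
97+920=1017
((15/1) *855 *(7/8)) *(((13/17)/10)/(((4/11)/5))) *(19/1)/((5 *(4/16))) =48783735/272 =179351.97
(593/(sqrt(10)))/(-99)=-1.89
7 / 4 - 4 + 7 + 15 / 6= 29 / 4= 7.25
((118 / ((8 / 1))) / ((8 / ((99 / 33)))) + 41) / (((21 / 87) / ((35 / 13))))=519.00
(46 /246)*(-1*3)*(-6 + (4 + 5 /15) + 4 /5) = 0.49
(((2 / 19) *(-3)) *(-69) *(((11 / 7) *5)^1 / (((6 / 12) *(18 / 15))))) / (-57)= -12650 / 2527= -5.01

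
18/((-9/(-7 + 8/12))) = 38/3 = 12.67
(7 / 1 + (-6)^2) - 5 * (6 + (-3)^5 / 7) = 186.57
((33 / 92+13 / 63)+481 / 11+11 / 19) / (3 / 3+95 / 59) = 17.19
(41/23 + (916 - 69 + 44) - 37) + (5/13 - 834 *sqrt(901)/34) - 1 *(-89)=282605/299 - 417 *sqrt(901)/17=208.88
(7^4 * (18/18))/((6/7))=16807/6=2801.17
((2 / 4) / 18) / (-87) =-1 / 3132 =-0.00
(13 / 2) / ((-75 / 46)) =-299 / 75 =-3.99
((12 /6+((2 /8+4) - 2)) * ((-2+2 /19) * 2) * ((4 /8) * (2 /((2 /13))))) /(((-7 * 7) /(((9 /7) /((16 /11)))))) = 196911 /104272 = 1.89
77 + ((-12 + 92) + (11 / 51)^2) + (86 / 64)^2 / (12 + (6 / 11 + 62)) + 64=482820200299 / 2184007680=221.07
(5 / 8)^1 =5 / 8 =0.62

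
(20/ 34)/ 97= 10/ 1649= 0.01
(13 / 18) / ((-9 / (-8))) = 0.64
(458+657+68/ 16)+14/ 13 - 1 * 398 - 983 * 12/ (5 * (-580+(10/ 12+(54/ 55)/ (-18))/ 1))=726.40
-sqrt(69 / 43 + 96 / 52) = -1.86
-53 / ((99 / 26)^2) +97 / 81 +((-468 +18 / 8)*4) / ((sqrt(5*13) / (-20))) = -24091 / 9801 +7452*sqrt(65) / 13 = 4619.08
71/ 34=2.09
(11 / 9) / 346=0.00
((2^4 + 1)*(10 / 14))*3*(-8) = -291.43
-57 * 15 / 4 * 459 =-392445 / 4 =-98111.25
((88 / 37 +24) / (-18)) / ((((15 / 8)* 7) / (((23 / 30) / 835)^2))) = -516304 / 5485156228125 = -0.00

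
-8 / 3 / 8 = -1 / 3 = -0.33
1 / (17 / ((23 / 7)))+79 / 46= 10459 / 5474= 1.91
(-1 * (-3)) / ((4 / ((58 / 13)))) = 87 / 26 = 3.35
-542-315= -857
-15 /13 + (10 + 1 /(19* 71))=155148 /17537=8.85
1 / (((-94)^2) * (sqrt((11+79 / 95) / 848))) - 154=-154+sqrt(1414835) / 1241458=-154.00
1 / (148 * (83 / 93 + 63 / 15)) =465 / 350464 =0.00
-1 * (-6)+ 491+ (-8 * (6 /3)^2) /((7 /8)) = 3223 /7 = 460.43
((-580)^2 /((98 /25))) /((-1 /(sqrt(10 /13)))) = -4205000 * sqrt(130) /637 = -75265.90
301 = 301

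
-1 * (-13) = 13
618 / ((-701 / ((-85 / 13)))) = 5.76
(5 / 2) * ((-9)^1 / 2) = -45 / 4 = -11.25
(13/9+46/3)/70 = 151/630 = 0.24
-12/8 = -3/2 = -1.50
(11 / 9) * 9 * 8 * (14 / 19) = 1232 / 19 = 64.84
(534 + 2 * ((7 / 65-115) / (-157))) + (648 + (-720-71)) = 4005091 / 10205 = 392.46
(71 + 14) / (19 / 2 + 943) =34 / 381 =0.09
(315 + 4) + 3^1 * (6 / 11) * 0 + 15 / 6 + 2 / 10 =3217 / 10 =321.70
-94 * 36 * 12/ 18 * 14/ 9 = -10528/ 3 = -3509.33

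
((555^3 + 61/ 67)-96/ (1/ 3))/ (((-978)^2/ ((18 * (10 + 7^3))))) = 2021611653835/ 1780123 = 1135658.41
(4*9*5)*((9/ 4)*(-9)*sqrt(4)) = -7290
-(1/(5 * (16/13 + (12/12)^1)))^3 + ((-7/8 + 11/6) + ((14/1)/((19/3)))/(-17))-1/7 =113274388867/165430587000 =0.68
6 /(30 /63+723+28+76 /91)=1638 /205381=0.01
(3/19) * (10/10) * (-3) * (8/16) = -9/38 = -0.24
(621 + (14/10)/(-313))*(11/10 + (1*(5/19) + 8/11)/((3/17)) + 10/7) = 57875601687/11447975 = 5055.53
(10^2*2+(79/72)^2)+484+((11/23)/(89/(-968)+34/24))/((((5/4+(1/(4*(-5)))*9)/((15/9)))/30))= 324642950657/458685504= 707.77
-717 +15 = -702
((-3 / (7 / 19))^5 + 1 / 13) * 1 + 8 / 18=-70396945442 / 1966419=-35799.57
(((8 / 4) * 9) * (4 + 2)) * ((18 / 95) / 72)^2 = 27 / 36100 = 0.00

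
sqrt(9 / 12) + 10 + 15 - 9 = 16.87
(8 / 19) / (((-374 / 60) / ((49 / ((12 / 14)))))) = -13720 / 3553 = -3.86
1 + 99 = 100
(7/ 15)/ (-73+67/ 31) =-217/ 32940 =-0.01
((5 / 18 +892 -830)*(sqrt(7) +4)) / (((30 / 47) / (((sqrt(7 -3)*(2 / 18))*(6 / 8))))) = 52687*sqrt(7) / 3240 +52687 / 810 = 108.07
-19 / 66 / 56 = -19 / 3696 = -0.01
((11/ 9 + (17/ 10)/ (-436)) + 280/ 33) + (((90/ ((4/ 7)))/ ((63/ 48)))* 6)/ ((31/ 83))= 25924642987/ 13380840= 1937.45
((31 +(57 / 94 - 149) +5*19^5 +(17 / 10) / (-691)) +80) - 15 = 2010398172238 / 162385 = 12380442.60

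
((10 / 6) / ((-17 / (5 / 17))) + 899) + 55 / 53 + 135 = 47559694 / 45951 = 1035.01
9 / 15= 3 / 5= 0.60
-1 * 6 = -6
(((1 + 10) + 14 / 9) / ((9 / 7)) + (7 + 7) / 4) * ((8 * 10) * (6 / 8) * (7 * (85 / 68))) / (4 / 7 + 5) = 2632525 / 2106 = 1250.01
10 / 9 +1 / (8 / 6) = 67 / 36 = 1.86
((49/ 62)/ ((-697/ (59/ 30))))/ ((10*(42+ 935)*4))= -2891/ 50664093600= -0.00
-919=-919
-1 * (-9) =9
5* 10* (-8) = -400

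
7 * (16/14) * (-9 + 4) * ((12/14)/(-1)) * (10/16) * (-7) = -150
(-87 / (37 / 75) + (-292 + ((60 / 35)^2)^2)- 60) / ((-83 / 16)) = 738718672 / 7373471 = 100.19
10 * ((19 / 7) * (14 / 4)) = 95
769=769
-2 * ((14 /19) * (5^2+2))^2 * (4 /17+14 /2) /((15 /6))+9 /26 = -1827495963 /797810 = -2290.64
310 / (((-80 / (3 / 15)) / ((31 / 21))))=-1.14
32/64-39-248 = -286.50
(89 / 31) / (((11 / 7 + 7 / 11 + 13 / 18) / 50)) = 6167700 / 125891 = 48.99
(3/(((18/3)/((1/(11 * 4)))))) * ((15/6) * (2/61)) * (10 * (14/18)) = 175/24156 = 0.01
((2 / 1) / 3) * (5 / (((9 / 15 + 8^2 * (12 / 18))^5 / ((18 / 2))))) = 22781250 / 115139273278249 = 0.00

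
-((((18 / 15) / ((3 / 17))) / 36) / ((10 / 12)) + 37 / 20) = -623 / 300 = -2.08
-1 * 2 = -2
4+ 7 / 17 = 75 / 17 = 4.41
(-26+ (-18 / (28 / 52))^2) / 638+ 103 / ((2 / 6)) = 441520 / 1421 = 310.71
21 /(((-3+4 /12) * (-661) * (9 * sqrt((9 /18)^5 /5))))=7 * sqrt(10) /1322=0.02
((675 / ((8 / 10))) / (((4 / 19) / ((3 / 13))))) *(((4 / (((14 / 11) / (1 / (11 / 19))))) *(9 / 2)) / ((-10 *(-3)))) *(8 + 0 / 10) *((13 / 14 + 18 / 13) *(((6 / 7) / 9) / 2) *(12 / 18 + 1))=512935875 / 463736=1106.09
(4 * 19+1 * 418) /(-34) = -247 /17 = -14.53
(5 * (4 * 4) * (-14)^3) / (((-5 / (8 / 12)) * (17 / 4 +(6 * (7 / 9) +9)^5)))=28449792 / 463428935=0.06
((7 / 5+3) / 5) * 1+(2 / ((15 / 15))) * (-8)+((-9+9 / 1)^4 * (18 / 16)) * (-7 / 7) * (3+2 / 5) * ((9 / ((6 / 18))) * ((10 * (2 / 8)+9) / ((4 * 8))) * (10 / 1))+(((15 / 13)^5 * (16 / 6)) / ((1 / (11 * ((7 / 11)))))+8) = 288284846 / 9282325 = 31.06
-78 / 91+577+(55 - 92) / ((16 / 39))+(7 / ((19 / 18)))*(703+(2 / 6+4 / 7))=577243 / 112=5153.96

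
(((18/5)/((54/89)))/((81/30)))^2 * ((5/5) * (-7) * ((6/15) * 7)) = -3105032/32805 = -94.65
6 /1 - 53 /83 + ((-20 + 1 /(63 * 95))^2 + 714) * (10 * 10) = 13248596695337 /118923147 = 111404.69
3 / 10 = 0.30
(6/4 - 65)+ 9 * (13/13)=-54.50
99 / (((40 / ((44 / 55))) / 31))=3069 / 50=61.38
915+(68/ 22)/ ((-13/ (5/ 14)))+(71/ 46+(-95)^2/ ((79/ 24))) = 13307304429/ 3637634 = 3658.23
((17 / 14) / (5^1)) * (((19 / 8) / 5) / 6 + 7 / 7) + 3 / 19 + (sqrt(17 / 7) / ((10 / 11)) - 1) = -26449 / 45600 + 11 * sqrt(119) / 70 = 1.13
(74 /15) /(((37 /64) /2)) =256 /15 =17.07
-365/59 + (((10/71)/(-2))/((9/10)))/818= -95394590/15419709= -6.19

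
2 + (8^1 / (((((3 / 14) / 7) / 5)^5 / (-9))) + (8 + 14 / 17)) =-3841663386395032 / 459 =-8369637007396.58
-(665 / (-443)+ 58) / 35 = -25029 / 15505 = -1.61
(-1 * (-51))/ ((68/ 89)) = 267/ 4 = 66.75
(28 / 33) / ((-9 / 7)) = -196 / 297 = -0.66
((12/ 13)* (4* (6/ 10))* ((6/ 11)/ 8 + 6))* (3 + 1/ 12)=29637/ 715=41.45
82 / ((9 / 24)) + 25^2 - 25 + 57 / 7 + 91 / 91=17384 / 21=827.81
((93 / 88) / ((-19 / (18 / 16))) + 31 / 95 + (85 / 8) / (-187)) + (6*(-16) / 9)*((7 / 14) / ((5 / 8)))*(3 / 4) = -414193 / 66880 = -6.19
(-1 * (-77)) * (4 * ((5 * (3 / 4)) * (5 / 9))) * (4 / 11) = 700 / 3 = 233.33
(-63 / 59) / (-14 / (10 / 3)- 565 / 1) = 315 / 167914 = 0.00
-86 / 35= -2.46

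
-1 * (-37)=37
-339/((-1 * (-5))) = -339/5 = -67.80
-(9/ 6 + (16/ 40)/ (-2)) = -13/ 10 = -1.30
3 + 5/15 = 10/3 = 3.33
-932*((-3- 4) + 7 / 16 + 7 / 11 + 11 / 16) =107413 / 22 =4882.41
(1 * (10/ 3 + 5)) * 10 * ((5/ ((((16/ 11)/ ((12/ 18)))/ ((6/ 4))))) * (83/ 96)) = 570625/ 2304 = 247.67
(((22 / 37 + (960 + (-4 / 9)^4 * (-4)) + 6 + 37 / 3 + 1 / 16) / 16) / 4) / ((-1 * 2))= -3801902261 / 497166336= -7.65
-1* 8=-8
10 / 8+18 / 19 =167 / 76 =2.20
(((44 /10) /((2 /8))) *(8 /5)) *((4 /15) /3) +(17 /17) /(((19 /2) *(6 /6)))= 55754 /21375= 2.61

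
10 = 10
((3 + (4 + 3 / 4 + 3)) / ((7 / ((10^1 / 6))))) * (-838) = -2144.88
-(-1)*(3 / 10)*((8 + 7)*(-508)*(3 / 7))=-6858 / 7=-979.71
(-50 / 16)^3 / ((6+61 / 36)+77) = -140625 / 390272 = -0.36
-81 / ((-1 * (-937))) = -81 / 937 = -0.09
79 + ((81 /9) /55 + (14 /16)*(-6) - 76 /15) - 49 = 13099 /660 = 19.85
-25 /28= -0.89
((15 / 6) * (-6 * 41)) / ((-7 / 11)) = 6765 / 7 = 966.43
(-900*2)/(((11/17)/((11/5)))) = -6120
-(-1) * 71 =71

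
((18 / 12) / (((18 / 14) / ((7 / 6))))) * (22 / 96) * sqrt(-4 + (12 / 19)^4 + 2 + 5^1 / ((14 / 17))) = 77 * sqrt(108060414) / 1247616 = 0.64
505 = 505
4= 4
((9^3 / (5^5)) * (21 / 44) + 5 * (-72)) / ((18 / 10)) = -5498299 / 27500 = -199.94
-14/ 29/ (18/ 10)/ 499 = -70/ 130239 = -0.00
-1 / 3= -0.33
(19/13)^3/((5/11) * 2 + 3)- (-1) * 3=358862/94471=3.80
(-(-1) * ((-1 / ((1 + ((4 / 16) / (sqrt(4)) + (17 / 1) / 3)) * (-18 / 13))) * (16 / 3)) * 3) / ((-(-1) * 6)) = 416 / 1467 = 0.28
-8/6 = -4/3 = -1.33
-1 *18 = -18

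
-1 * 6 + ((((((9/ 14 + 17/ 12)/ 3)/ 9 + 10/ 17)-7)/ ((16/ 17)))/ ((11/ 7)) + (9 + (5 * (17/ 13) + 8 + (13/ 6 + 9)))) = 18103933/ 741312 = 24.42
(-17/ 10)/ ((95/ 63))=-1071/ 950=-1.13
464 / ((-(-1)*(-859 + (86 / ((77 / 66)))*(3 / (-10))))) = -0.53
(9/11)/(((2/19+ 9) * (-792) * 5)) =-19/837320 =-0.00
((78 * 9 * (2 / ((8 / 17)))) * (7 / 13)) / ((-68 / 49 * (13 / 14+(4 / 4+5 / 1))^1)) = -167.08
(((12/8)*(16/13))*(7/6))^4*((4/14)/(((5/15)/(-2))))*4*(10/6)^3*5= -878080000/257049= -3416.00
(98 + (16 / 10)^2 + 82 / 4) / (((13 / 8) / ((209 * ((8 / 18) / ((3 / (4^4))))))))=5181755392 / 8775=590513.43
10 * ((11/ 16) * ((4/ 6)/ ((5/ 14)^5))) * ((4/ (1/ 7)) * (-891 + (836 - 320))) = -41412448/ 5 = -8282489.60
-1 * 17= -17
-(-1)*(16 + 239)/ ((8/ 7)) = 223.12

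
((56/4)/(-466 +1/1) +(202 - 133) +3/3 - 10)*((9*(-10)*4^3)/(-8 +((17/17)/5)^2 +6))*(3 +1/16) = 16731600/31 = 539729.03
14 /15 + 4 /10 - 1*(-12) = 40 /3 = 13.33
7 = 7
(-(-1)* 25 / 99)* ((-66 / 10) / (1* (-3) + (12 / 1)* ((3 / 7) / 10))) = 175 / 261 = 0.67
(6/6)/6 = 0.17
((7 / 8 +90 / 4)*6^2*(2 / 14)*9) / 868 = 15147 / 12152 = 1.25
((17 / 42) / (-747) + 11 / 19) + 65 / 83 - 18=-9918287 / 596106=-16.64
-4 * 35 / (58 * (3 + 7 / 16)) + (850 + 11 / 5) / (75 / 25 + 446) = 1.20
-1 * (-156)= 156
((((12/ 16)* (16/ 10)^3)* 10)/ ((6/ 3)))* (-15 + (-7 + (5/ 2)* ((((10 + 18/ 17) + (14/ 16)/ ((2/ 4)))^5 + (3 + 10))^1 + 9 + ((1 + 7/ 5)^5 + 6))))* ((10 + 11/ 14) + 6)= 220945100087166117591/ 993899900000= 222301159.39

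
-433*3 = -1299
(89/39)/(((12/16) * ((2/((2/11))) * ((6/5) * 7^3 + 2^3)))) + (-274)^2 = 101357330678/1350063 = 75076.00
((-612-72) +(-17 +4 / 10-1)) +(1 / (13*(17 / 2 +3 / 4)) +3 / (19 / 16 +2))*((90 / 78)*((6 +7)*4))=-26355716 / 40885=-644.63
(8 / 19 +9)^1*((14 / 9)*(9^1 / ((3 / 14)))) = 35084 / 57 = 615.51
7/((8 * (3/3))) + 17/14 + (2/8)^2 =241/112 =2.15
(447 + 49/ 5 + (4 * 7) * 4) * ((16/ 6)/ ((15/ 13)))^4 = 36967530496/ 2278125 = 16227.17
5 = 5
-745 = -745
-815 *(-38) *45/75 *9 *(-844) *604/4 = -21313479672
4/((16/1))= 1/4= 0.25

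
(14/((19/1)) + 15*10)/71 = 2.12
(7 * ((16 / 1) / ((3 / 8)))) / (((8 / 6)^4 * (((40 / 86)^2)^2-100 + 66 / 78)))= -8399994057 / 8809508978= -0.95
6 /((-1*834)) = -0.01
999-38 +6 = 967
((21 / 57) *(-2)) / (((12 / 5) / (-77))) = 2695 / 114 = 23.64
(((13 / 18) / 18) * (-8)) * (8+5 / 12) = -1313 / 486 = -2.70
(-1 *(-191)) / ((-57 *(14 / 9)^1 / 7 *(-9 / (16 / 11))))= 1528 / 627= 2.44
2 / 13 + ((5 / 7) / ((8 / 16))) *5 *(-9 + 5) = -2586 / 91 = -28.42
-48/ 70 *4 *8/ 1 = -768/ 35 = -21.94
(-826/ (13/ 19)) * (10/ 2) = -78470/ 13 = -6036.15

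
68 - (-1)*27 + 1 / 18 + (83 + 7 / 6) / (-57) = 93.58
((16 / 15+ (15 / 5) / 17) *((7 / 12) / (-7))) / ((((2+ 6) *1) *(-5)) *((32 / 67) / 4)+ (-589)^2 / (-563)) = 11957557 / 71677033020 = 0.00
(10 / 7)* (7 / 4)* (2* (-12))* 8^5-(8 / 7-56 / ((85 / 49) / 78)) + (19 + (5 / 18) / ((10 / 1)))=-42059114441 / 21420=-1963544.09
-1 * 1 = -1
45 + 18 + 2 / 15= 947 / 15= 63.13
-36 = -36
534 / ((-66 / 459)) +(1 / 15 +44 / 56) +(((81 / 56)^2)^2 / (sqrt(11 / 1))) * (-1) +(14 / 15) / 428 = -458855374 / 123585 -43046721 * sqrt(11) / 108179456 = -3714.19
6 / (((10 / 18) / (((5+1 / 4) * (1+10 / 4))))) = 3969 / 20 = 198.45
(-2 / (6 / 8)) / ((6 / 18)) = -8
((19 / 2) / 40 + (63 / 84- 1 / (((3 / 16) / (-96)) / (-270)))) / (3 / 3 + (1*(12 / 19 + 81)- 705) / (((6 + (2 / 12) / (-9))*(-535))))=-115700.84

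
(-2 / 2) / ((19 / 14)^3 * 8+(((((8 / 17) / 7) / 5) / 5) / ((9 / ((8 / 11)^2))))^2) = -73472994354375 / 1469245681941883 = -0.05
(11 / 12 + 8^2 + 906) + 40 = 12131 / 12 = 1010.92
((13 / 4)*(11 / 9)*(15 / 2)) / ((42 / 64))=2860 / 63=45.40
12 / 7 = 1.71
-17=-17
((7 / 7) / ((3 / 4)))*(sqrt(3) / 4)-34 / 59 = -34 / 59 + sqrt(3) / 3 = 0.00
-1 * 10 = -10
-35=-35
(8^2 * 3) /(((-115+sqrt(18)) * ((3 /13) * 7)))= -95680 /92449 -2496 * sqrt(2) /92449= -1.07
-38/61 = -0.62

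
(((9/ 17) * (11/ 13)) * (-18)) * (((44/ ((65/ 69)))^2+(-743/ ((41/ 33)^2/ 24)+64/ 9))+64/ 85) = 2014410161838096/ 26683059325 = 75493.97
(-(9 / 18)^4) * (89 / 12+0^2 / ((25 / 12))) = -89 / 192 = -0.46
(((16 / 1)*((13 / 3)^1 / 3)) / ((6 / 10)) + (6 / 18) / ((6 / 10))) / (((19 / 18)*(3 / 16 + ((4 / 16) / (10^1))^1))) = 168800 / 969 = 174.20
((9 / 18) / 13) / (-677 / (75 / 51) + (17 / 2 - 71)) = -25 / 339859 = -0.00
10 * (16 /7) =160 /7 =22.86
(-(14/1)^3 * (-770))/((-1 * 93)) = -2112880/93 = -22719.14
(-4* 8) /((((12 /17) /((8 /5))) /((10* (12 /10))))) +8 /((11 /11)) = -862.40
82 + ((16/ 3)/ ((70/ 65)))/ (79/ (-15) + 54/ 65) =97950/ 1211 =80.88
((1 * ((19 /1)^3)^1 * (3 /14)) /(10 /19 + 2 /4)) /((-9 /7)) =-130321 /117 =-1113.85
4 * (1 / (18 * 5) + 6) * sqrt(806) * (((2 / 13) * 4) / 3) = 8656 * sqrt(806) / 1755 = 140.03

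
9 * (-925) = -8325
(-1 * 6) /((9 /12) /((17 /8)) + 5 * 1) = -102 /91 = -1.12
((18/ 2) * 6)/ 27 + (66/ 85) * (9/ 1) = 764/ 85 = 8.99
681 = 681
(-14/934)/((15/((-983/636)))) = 0.00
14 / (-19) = -14 / 19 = -0.74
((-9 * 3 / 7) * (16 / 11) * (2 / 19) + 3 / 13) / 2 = -6843 / 38038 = -0.18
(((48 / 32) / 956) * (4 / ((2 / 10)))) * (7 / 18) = 35 / 2868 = 0.01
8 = 8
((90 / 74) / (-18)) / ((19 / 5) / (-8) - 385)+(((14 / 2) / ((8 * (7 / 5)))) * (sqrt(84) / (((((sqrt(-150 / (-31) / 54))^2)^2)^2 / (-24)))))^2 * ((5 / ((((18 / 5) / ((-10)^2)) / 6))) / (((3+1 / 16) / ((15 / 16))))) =9048473222571616965663528956 / 7799845703125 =1160083617929307.97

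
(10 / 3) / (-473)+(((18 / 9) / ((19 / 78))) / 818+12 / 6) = 22087070 / 11027049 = 2.00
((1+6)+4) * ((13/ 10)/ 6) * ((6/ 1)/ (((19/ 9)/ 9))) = 11583/ 190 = 60.96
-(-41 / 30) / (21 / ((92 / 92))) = 41 / 630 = 0.07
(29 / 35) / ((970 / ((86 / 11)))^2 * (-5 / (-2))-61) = 107242 / 4972994145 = 0.00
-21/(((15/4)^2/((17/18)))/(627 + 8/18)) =-5375944/6075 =-884.93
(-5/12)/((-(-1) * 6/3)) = -5/24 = -0.21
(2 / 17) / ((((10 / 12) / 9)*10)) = 54 / 425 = 0.13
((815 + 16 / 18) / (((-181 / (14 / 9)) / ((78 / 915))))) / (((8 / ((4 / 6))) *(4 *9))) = -668213 / 482933340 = -0.00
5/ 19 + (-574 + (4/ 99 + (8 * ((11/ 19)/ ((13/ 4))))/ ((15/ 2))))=-70119763/ 122265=-573.51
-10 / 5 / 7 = -0.29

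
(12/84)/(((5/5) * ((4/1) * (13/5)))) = 5/364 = 0.01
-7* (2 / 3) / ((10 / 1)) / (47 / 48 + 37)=-112 / 9115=-0.01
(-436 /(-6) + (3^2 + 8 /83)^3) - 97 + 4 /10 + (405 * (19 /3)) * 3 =72248776067 /8576805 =8423.74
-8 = -8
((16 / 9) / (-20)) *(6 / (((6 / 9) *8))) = -1 / 10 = -0.10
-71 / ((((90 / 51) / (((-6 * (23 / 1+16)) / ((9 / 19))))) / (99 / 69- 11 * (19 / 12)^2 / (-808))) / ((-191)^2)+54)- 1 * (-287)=9289481998026626057 / 32516498858902434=285.69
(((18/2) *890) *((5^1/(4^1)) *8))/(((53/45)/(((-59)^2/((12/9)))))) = 9410448375/53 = 177555629.72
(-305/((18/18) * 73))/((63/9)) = -305/511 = -0.60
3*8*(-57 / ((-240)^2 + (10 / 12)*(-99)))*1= -912 / 38345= -0.02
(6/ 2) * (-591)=-1773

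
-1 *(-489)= 489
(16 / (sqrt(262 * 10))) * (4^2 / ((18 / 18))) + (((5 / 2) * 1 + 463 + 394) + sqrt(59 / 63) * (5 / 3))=866.11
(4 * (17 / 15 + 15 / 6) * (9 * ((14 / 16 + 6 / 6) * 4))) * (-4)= -3924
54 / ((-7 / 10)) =-540 / 7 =-77.14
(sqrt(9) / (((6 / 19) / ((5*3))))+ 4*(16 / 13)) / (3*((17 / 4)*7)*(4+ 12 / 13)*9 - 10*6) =3833 / 101256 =0.04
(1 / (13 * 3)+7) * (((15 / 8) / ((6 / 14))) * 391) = 12018.24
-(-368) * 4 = 1472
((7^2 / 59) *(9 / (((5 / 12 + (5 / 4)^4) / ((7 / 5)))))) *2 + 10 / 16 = 41170681 / 5180200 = 7.95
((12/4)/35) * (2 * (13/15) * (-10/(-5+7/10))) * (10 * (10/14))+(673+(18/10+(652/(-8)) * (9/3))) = 9118421/21070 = 432.77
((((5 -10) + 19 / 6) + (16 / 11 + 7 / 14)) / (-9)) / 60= -1 / 4455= -0.00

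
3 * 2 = 6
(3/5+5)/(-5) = -28/25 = -1.12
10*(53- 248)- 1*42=-1992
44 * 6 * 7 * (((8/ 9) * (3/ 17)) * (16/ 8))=9856/ 17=579.76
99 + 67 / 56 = 5611 / 56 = 100.20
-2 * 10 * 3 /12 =-5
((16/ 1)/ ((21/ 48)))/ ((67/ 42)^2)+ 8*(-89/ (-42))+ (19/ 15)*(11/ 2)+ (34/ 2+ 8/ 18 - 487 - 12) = -1253585519/ 2828070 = -443.27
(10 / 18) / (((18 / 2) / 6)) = 10 / 27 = 0.37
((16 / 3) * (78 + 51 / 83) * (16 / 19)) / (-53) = -556800 / 83581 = -6.66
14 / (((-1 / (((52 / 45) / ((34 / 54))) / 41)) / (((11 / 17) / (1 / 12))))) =-288288 / 59245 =-4.87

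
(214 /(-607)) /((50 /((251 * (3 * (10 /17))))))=-161142 /51595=-3.12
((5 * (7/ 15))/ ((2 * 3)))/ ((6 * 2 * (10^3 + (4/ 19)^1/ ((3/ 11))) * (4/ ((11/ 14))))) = 209/ 32857344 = 0.00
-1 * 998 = -998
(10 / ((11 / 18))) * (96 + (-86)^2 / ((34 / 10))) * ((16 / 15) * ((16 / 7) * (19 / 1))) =321957888 / 187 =1721699.94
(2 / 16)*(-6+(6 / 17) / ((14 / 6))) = -87 / 119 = -0.73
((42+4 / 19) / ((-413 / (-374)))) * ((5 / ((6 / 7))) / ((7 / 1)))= 749870 / 23541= 31.85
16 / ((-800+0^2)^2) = 1 / 40000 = 0.00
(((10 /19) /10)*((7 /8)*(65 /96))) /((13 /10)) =175 /7296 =0.02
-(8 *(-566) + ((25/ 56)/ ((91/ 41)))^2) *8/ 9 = 4024.85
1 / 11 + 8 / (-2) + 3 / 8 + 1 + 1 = -135 / 88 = -1.53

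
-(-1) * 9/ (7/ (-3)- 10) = -27/ 37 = -0.73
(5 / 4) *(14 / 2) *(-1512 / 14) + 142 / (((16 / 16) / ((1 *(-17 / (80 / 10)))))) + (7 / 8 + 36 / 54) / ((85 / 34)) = -18692 / 15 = -1246.13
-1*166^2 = -27556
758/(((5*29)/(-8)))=-6064/145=-41.82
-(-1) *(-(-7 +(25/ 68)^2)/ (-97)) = -31743/ 448528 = -0.07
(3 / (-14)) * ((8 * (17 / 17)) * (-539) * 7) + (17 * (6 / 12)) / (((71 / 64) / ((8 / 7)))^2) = 1599882436 / 247009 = 6477.02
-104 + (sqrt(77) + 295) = sqrt(77) + 191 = 199.77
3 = 3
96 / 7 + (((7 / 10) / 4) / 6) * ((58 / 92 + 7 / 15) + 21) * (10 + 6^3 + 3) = 186984187 / 1159200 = 161.30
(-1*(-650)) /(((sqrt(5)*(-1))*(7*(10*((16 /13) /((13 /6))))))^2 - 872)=9282325 /100443404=0.09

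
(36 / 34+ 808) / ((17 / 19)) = 261326 / 289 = 904.24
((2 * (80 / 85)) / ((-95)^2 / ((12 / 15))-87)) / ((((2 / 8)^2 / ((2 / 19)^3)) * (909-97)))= 4096 / 1059889903793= 0.00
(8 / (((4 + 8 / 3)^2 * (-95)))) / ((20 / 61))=-0.01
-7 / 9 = -0.78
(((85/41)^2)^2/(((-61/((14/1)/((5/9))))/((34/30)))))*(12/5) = -3578039640/172371421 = -20.76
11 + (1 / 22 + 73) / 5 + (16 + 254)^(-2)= 20535941 / 801900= 25.61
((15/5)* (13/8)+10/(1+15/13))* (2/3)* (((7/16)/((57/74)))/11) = 19721/60192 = 0.33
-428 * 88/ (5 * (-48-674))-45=-34.57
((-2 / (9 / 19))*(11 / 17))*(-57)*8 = 63536 / 51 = 1245.80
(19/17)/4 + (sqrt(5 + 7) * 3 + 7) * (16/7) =1107/68 + 96 * sqrt(3)/7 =40.03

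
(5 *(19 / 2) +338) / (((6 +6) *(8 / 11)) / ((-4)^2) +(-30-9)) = -2827 / 282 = -10.02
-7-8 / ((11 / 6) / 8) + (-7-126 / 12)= -1307 / 22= -59.41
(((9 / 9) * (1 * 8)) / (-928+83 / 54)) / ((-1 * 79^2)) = 0.00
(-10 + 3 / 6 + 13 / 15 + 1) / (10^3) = -229 / 30000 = -0.01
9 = 9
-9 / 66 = -3 / 22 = -0.14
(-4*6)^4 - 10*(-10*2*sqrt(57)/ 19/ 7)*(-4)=331776 - 800*sqrt(57)/ 133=331730.59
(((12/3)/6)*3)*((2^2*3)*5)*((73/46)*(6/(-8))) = -3285/23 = -142.83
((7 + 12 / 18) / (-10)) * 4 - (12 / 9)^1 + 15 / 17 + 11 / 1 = 636 / 85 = 7.48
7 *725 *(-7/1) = -35525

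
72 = 72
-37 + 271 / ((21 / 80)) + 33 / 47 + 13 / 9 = 2953679 / 2961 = 997.53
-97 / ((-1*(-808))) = -0.12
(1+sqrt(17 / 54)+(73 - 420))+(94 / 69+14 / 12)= -47399 / 138+sqrt(102) / 18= -342.91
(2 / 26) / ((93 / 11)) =11 / 1209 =0.01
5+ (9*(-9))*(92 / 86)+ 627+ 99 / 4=98057 / 172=570.10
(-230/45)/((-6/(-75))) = -63.89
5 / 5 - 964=-963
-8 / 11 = -0.73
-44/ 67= -0.66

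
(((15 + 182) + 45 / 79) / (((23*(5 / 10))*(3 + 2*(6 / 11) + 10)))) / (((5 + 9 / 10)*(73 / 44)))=30217088 / 242600389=0.12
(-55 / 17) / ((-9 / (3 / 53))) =55 / 2703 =0.02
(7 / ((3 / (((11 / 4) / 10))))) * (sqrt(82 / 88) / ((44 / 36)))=21 * sqrt(451) / 880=0.51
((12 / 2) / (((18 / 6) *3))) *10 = 20 / 3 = 6.67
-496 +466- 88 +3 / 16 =-1885 / 16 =-117.81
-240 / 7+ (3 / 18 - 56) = -3785 / 42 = -90.12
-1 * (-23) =23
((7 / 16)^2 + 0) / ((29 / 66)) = 1617 / 3712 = 0.44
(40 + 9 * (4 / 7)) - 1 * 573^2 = -2297987 / 7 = -328283.86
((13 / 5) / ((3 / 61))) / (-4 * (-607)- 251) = 793 / 32655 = 0.02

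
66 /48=11 /8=1.38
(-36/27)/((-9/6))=8/9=0.89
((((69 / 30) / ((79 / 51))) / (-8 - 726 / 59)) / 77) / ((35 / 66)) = -207621 / 115936450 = -0.00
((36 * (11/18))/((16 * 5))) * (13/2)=143/80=1.79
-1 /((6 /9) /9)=-27 /2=-13.50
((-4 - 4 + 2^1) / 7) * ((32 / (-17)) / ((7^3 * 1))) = 192 / 40817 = 0.00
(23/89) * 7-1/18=2809/1602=1.75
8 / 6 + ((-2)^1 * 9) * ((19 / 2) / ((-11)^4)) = 1.32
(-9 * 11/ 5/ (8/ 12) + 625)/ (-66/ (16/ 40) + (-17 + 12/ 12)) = -5953/ 1810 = -3.29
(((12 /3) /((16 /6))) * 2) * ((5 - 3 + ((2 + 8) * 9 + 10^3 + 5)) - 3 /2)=6573 /2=3286.50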